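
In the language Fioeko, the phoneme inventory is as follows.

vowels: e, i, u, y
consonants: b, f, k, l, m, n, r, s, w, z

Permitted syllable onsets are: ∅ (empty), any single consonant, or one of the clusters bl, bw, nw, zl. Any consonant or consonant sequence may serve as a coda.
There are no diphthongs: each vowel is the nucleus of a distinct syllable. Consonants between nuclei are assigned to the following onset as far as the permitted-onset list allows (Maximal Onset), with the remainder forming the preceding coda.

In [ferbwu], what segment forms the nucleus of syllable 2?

Nuclei (vowels): e, u → 2 syllables.
The second nucleus (vowel 2 from the left) is /u/.

u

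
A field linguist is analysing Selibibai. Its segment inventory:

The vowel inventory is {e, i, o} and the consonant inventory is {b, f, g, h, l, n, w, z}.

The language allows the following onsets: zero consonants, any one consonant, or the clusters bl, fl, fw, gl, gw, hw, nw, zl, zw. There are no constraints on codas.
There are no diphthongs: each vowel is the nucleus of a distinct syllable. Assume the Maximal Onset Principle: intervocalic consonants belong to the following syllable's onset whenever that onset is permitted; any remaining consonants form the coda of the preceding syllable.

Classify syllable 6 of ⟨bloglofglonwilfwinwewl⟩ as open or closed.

Vowels present: o, o, o, i, i, e; each is a nucleus, giving 6 syllables.
Between /o/ (V1) and /o/ (V2): /gl/ is a licit onset in full, so it all attaches to the next syllable.
Between /o/ (V2) and /o/ (V3): /fgl/ splits as /f/ + /gl/ (/gl/ is the longest suffix that is a licit onset).
Between /o/ (V3) and /i/ (V4): /nw/ is a licit onset in full, so it all attaches to the next syllable.
Between /i/ (V4) and /i/ (V5): /lfw/ — longest licit onset from the right is /fw/, leaving /l/ as coda.
Between /i/ (V5) and /e/ (V6): cluster /nw/ — /nw/ is itself a permitted onset, so the whole cluster goes right; preceding coda = ∅.
Syllabification: blo.glof.glo.nwil.fwi.nwewl.
Syllable 6 is /nwewl/ with coda /wl/, so it is closed.

closed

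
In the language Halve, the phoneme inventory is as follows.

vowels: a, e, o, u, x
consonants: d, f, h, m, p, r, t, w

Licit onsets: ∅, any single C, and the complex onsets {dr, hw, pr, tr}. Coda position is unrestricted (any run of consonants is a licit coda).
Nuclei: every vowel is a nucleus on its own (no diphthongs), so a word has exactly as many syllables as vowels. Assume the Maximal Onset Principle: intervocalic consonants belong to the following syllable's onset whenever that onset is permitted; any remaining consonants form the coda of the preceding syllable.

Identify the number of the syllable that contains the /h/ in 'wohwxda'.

Vowels present: o, x, a; each is a nucleus, giving 3 syllables.
/o…x/ gap (V1→V2): cluster /hw/ — /hw/ is itself a permitted onset, so the whole cluster goes right; preceding coda = ∅.
/x…a/ gap (V2→V3): /d/ → onset of the next syllable (single consonants are always licit onsets).
So the parse is wo.hwx.da.
The /h/ is in the onset of syllable 2 (/hwx/).

2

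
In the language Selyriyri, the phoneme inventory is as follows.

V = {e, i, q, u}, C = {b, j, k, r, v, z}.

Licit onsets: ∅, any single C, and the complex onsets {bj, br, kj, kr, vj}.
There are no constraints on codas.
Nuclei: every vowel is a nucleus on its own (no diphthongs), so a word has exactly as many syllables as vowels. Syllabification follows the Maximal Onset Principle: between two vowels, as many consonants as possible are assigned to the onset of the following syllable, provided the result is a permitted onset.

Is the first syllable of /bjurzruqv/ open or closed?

closed

Nuclei (vowels): u, u, q → 3 syllables.
Between /u/ (V1) and /u/ (V2): /rzr/; trying suffixes from longest down, /r/ is the first permitted one, so coda /rz/ | onset /r/.
Between /u/ (V2) and /q/ (V3): no consonants, so the boundary falls immediately after /u/.
So the parse is bjurz.ru.qv.
Syllable 1 is /bjurz/ with coda /rz/, so it is closed.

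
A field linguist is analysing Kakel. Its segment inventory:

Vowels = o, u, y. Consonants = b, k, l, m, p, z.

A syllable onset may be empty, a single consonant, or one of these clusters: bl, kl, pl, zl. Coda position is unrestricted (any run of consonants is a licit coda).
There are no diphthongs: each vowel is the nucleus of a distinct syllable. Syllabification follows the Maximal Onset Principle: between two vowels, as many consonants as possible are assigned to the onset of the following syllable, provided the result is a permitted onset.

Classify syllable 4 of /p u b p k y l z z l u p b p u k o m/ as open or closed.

open

The vowels are u, y, u, u, o — 5 nuclei, so 5 syllables.
V1 /u/ – V2 /y/: cluster /bpk/ — the longest permitted-onset suffix is /k/; onset = /k/, preceding coda = /bp/.
V2 /y/ – V3 /u/: /lzzl/ — longest licit onset from the right is /zl/, leaving /lz/ as coda.
V3 /u/ – V4 /u/: cluster /pbp/ — the longest permitted-onset suffix is /p/; onset = /p/, preceding coda = /pb/.
V4 /u/ – V5 /o/: /k/ is a single consonant, so it becomes the next onset.
Syllabification: pubp.kylz.zlupb.pu.kom.
Syllable 4 is /pu/; it ends in its nucleus with no coda, so it is open.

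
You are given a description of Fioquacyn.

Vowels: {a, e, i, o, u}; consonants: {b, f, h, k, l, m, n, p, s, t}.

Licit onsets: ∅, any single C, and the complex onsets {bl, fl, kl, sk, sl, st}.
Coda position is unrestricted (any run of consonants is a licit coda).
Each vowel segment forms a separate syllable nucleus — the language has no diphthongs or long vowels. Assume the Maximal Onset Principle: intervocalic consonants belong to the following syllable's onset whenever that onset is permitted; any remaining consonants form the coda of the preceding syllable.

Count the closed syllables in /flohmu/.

Vowels present: o, u; each is a nucleus, giving 2 syllables.
/o…u/ gap (V1→V2): /hm/; trying suffixes from longest down, /m/ is the first permitted one, so coda /h/ | onset /m/.
Putting it together: floh.mu.
Classifying each syllable: /floh/ (closed), /mu/ (open).
Closed syllables: 1.

1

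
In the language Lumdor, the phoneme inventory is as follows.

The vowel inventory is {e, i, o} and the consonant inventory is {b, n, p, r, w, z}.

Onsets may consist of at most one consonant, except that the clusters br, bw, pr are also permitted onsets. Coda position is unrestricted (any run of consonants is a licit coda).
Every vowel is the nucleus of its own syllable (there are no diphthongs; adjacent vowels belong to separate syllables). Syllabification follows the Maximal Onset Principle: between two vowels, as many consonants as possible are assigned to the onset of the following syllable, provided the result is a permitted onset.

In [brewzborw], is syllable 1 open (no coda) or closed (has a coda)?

Vowels present: e, o; each is a nucleus, giving 2 syllables.
Between /e/ (V1) and /o/ (V2): cluster /wzb/ — the longest permitted-onset suffix is /b/; onset = /b/, preceding coda = /wz/.
So the parse is brewz.borw.
Syllable 1 is /brewz/ with coda /wz/, so it is closed.

closed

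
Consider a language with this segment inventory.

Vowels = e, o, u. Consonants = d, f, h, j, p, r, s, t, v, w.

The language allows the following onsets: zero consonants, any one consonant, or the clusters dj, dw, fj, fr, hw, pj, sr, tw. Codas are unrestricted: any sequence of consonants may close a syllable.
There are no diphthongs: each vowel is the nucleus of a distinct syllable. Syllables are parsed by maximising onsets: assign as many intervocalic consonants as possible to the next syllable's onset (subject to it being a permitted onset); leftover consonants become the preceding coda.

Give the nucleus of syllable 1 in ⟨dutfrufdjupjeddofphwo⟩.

u

Nuclei (vowels): u, u, u, e, o, o → 6 syllables.
The first nucleus (vowel 1 from the left) is /u/.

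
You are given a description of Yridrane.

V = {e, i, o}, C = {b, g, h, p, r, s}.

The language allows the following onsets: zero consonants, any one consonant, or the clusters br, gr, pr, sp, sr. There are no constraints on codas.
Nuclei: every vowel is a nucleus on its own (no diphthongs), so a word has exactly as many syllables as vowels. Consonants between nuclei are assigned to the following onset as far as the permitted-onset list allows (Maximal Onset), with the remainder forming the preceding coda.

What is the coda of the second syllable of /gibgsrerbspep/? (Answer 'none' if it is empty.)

Vowels present: i, e, e; each is a nucleus, giving 3 syllables.
/i…e/ gap (V1→V2): /bgsr/ splits as /bg/ + /sr/ (/sr/ is the longest suffix that is a licit onset).
/e…e/ gap (V2→V3): /rbsp/ splits as /rb/ + /sp/ (/sp/ is the longest suffix that is a licit onset).
Putting it together: gibg.srerb.spep.
Syllable 2 is /srerb/: onset /sr/, nucleus /e/, coda /rb/.

rb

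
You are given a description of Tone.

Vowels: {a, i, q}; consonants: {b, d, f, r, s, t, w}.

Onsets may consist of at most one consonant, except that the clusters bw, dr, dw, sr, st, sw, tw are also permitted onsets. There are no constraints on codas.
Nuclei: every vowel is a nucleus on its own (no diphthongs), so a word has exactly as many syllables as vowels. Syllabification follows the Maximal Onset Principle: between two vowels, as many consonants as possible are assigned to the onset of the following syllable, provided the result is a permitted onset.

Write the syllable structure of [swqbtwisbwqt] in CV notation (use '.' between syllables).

Vowels present: q, i, q; each is a nucleus, giving 3 syllables.
σ1/σ2 boundary: /btw/; trying suffixes from longest down, /tw/ is the first permitted one, so coda /b/ | onset /tw/.
σ2/σ3 boundary: cluster /sbw/ — the longest permitted-onset suffix is /bw/; onset = /bw/, preceding coda = /s/.
Putting it together: swqb.twis.bwqt.
Mapping each syllable to C/V: /swqb/ → CCVC, /twis/ → CCVC, /bwqt/ → CCVC.

CCVC.CCVC.CCVC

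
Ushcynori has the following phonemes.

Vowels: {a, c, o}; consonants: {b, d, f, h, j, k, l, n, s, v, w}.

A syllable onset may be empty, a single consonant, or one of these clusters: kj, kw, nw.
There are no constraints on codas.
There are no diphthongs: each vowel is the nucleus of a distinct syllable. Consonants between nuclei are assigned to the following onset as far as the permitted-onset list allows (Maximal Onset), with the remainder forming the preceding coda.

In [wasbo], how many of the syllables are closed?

1

Vowels present: a, o; each is a nucleus, giving 2 syllables.
/a…o/ gap (V1→V2): /sb/; trying suffixes from longest down, /b/ is the first permitted one, so coda /s/ | onset /b/.
Putting it together: was.bo.
Classifying each syllable: /was/ (closed), /bo/ (open).
Closed syllables: 1.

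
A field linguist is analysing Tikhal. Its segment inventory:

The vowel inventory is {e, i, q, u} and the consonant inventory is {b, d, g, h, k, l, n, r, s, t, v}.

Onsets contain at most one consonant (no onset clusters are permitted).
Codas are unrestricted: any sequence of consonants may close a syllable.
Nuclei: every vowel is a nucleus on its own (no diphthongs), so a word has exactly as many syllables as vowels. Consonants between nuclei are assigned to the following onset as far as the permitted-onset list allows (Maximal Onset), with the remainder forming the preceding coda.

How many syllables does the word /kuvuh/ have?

2

The vowels are u, u — 2 nuclei, so 2 syllables.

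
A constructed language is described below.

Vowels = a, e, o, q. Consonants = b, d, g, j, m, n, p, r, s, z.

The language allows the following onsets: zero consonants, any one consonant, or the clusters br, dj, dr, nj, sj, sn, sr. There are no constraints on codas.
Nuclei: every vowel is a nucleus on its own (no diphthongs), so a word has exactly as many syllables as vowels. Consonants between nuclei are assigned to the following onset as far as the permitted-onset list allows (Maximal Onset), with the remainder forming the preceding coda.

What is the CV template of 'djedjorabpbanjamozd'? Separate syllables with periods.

CCV.CCV.CVCC.CV.CCV.CVCC

Vowels present: e, o, a, a, a, o; each is a nucleus, giving 6 syllables.
V1 /e/ – V2 /o/: cluster /dj/ — /dj/ is itself a permitted onset, so the whole cluster goes right; preceding coda = ∅.
V2 /o/ – V3 /a/: /r/ → onset of the next syllable (single consonants are always licit onsets).
V3 /a/ – V4 /a/: /bpb/; trying suffixes from longest down, /b/ is the first permitted one, so coda /bp/ | onset /b/.
V4 /a/ – V5 /a/: /nj/ — entire cluster is a permitted onset → onset /nj/, coda ∅.
V5 /a/ – V6 /o/: /m/ is a single consonant, so it becomes the next onset.
Putting it together: dje.djo.rabp.ba.nja.mozd.
Mapping each syllable to C/V: /dje/ → CCV, /djo/ → CCV, /rabp/ → CVCC, /ba/ → CV, /nja/ → CCV, /mozd/ → CVCC.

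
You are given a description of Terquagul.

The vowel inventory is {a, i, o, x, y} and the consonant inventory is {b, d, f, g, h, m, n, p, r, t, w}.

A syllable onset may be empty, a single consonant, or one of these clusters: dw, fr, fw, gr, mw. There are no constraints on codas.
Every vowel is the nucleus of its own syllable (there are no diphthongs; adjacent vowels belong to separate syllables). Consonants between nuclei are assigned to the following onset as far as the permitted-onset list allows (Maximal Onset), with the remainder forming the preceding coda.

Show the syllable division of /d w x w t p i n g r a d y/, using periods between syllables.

dwxwt.pin.gra.dy

The vowels are x, i, a, y — 4 nuclei, so 4 syllables.
Between /x/ (V1) and /i/ (V2): /wtp/; trying suffixes from longest down, /p/ is the first permitted one, so coda /wt/ | onset /p/.
Between /i/ (V2) and /a/ (V3): /ngr/; trying suffixes from longest down, /gr/ is the first permitted one, so coda /n/ | onset /gr/.
Between /a/ (V3) and /y/ (V4): just /d/ — single C goes to the following onset.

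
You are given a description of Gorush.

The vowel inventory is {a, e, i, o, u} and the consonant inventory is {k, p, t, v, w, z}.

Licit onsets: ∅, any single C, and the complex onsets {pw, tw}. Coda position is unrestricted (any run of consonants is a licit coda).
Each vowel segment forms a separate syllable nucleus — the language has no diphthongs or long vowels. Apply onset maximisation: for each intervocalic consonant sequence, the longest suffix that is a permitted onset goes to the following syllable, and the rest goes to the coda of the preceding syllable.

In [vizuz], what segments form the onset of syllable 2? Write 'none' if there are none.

The vowels are i, u — 2 nuclei, so 2 syllables.
V1 /i/ – V2 /u/: /z/ → onset of the next syllable (single consonants are always licit onsets).
Putting it together: vi.zuz.
Syllable 2 is /zuz/: onset /z/, nucleus /u/, coda /z/.

z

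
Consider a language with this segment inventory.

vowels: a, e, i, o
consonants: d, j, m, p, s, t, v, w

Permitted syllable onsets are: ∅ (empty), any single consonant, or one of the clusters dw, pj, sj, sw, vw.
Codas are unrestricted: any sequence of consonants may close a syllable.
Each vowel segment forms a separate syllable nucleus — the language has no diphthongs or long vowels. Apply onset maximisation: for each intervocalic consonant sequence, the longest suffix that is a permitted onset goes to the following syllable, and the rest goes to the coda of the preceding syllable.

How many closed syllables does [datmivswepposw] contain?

Nuclei (vowels): a, i, e, o → 4 syllables.
/a…i/ gap (V1→V2): /tm/ splits as /t/ + /m/ (/m/ is the longest suffix that is a licit onset).
/i…e/ gap (V2→V3): /vsw/; trying suffixes from longest down, /sw/ is the first permitted one, so coda /v/ | onset /sw/.
/e…o/ gap (V3→V4): /pp/ — longest licit onset from the right is /p/, leaving /p/ as coda.
Result: dat.miv.swep.posw.
Classifying each syllable: /dat/ (closed), /miv/ (closed), /swep/ (closed), /posw/ (closed).
Closed syllables: 4.

4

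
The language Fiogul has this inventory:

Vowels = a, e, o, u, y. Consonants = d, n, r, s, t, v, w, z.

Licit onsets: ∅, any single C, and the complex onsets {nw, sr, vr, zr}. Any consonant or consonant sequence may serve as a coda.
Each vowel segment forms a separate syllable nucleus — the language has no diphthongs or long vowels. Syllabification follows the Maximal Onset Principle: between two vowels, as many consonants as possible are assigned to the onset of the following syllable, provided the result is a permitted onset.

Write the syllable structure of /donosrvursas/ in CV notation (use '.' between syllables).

Nuclei (vowels): o, o, u, a → 4 syllables.
V1 /o/ – V2 /o/: /n/ is a single consonant, so it becomes the next onset.
V2 /o/ – V3 /u/: /srv/ — longest licit onset from the right is /v/, leaving /sr/ as coda.
V3 /u/ – V4 /a/: /rs/; trying suffixes from longest down, /s/ is the first permitted one, so coda /r/ | onset /s/.
So the parse is do.nosr.vur.sas.
Mapping each syllable to C/V: /do/ → CV, /nosr/ → CVCC, /vur/ → CVC, /sas/ → CVC.

CV.CVCC.CVC.CVC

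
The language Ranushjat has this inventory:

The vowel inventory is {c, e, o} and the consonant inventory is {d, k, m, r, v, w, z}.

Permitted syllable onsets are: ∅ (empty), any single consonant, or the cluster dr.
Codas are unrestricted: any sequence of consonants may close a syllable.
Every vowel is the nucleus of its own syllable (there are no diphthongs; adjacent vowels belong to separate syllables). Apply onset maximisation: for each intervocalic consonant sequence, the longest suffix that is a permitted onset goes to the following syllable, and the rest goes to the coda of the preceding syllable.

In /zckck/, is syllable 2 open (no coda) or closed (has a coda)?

closed

Nuclei (vowels): c, c → 2 syllables.
σ1/σ2 boundary: just /k/ — single C goes to the following onset.
So the parse is zc.kck.
Syllable 2 is /kck/ with coda /k/, so it is closed.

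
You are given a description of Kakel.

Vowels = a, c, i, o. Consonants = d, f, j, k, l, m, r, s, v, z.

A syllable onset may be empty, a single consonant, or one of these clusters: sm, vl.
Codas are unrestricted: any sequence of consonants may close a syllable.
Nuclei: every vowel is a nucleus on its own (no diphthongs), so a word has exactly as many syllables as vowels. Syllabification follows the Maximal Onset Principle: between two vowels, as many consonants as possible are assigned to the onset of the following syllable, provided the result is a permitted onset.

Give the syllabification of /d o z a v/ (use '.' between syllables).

do.zav

The vowels are o, a — 2 nuclei, so 2 syllables.
Between /o/ (V1) and /a/ (V2): just /z/ — single C goes to the following onset.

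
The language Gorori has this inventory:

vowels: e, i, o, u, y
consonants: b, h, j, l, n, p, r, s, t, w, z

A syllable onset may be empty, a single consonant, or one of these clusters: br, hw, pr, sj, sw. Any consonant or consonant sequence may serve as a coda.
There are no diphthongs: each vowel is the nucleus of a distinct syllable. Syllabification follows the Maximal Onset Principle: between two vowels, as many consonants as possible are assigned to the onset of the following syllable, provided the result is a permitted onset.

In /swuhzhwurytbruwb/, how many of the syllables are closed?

3

The vowels are u, u, y, u — 4 nuclei, so 4 syllables.
/u…u/ gap (V1→V2): /hzhw/ splits as /hz/ + /hw/ (/hw/ is the longest suffix that is a licit onset).
/u…y/ gap (V2→V3): just /r/ — single C goes to the following onset.
/y…u/ gap (V3→V4): /tbr/ — longest licit onset from the right is /br/, leaving /t/ as coda.
So the parse is swuhz.hwu.ryt.bruwb.
Classifying each syllable: /swuhz/ (closed), /hwu/ (open), /ryt/ (closed), /bruwb/ (closed).
Closed syllables: 3.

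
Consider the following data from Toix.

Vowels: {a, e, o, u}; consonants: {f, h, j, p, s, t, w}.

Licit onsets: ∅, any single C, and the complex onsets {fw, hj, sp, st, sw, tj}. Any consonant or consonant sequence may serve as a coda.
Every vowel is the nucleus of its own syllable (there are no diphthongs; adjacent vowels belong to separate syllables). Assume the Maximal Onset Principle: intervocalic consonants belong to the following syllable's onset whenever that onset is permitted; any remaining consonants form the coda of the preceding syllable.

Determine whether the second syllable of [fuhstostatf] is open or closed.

The vowels are u, o, a — 3 nuclei, so 3 syllables.
Between /u/ (V1) and /o/ (V2): /hst/ — longest licit onset from the right is /st/, leaving /h/ as coda.
Between /o/ (V2) and /a/ (V3): /st/ — entire cluster is a permitted onset → onset /st/, coda ∅.
Putting it together: fuh.sto.statf.
Syllable 2 is /sto/; it ends in its nucleus with no coda, so it is open.

open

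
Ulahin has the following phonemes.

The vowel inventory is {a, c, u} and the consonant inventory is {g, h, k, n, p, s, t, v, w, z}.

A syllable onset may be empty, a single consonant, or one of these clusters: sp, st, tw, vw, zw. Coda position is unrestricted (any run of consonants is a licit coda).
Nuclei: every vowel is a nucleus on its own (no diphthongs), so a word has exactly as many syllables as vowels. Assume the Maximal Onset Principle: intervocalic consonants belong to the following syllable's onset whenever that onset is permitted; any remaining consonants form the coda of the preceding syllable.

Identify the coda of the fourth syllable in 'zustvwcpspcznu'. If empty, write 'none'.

The vowels are u, c, c, u — 4 nuclei, so 4 syllables.
Between /u/ (V1) and /c/ (V2): /stvw/ — longest licit onset from the right is /vw/, leaving /st/ as coda.
Between /c/ (V2) and /c/ (V3): cluster /psp/ — the longest permitted-onset suffix is /sp/; onset = /sp/, preceding coda = /p/.
Between /c/ (V3) and /u/ (V4): /zn/; trying suffixes from longest down, /n/ is the first permitted one, so coda /z/ | onset /n/.
So the parse is zust.vwcp.spcz.nu.
Syllable 4 is /nu/: onset /n/, nucleus /u/, coda ∅.

none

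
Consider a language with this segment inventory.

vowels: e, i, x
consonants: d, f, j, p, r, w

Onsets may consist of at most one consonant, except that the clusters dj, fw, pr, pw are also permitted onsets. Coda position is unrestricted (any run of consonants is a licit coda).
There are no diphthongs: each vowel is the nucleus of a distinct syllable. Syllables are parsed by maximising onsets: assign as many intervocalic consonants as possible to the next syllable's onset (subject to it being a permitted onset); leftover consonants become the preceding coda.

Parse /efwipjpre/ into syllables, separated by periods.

The vowels are e, i, e — 3 nuclei, so 3 syllables.
σ1/σ2 boundary: /fw/ is a licit onset in full, so it all attaches to the next syllable.
σ2/σ3 boundary: cluster /pjpr/ — the longest permitted-onset suffix is /pr/; onset = /pr/, preceding coda = /pj/.

e.fwipj.pre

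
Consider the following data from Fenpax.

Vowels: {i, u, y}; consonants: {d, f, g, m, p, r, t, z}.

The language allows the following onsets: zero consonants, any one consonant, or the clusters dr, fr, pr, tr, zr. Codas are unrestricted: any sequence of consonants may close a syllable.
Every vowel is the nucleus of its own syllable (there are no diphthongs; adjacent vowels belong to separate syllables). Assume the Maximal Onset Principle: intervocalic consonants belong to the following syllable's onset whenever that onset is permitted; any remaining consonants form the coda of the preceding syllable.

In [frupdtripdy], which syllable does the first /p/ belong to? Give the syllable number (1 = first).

1

Vowels present: u, i, y; each is a nucleus, giving 3 syllables.
σ1/σ2 boundary: /pdtr/ splits as /pd/ + /tr/ (/tr/ is the longest suffix that is a licit onset).
σ2/σ3 boundary: /pd/ — longest licit onset from the right is /d/, leaving /p/ as coda.
So the parse is frupd.trip.dy.
The first /p/ is in the coda of syllable 1 (/frupd/).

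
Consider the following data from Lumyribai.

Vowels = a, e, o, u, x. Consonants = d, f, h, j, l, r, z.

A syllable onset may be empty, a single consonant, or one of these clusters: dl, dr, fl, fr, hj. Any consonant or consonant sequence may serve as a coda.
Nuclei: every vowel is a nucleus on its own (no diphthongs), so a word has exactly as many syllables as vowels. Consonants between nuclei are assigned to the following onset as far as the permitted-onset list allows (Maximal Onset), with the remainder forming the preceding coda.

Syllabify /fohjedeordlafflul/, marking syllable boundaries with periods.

fo.hje.de.or.dlaf.flul

The vowels are o, e, e, o, a, u — 6 nuclei, so 6 syllables.
σ1/σ2 boundary: /hj/ — entire cluster is a permitted onset → onset /hj/, coda ∅.
σ2/σ3 boundary: just /d/ — single C goes to the following onset.
σ3/σ4 boundary: hiatus — the boundary sits between the two vowels.
σ4/σ5 boundary: /rdl/; trying suffixes from longest down, /dl/ is the first permitted one, so coda /r/ | onset /dl/.
σ5/σ6 boundary: cluster /ffl/ — the longest permitted-onset suffix is /fl/; onset = /fl/, preceding coda = /f/.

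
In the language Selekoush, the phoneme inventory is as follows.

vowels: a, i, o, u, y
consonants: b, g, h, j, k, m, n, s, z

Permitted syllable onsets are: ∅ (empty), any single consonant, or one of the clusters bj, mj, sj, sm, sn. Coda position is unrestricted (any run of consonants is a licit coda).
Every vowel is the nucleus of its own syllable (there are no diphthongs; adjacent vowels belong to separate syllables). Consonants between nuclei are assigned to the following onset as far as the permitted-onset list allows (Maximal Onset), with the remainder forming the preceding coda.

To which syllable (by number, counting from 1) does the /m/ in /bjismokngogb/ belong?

2

Nuclei (vowels): i, o, o → 3 syllables.
Between /i/ (V1) and /o/ (V2): cluster /sm/ — /sm/ is itself a permitted onset, so the whole cluster goes right; preceding coda = ∅.
Between /o/ (V2) and /o/ (V3): cluster /kng/ — the longest permitted-onset suffix is /g/; onset = /g/, preceding coda = /kn/.
Putting it together: bji.smokn.gogb.
The /m/ is in the onset of syllable 2 (/smokn/).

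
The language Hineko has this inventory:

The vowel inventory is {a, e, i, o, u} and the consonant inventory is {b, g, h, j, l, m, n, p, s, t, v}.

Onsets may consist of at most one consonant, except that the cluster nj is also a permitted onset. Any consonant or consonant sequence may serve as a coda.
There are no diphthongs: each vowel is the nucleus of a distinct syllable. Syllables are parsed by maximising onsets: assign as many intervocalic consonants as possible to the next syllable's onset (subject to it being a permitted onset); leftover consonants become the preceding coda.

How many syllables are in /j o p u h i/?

The vowels are o, u, i — 3 nuclei, so 3 syllables.

3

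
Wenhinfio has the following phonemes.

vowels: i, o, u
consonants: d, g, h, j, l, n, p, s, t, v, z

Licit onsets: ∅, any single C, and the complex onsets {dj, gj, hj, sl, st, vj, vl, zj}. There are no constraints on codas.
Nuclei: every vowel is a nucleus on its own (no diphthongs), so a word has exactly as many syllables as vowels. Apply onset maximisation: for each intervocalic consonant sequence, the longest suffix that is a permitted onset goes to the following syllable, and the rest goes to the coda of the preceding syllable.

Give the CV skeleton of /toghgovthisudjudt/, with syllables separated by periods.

CVCC.CVCC.CV.CV.CCVCC

Vowels present: o, o, i, u, u; each is a nucleus, giving 5 syllables.
Between /o/ (V1) and /o/ (V2): /ghg/ splits as /gh/ + /g/ (/g/ is the longest suffix that is a licit onset).
Between /o/ (V2) and /i/ (V3): /vth/ — longest licit onset from the right is /h/, leaving /vt/ as coda.
Between /i/ (V3) and /u/ (V4): just /s/ — single C goes to the following onset.
Between /u/ (V4) and /u/ (V5): cluster /dj/ — /dj/ is itself a permitted onset, so the whole cluster goes right; preceding coda = ∅.
Result: togh.govt.hi.su.djudt.
Mapping each syllable to C/V: /togh/ → CVCC, /govt/ → CVCC, /hi/ → CV, /su/ → CV, /djudt/ → CCVCC.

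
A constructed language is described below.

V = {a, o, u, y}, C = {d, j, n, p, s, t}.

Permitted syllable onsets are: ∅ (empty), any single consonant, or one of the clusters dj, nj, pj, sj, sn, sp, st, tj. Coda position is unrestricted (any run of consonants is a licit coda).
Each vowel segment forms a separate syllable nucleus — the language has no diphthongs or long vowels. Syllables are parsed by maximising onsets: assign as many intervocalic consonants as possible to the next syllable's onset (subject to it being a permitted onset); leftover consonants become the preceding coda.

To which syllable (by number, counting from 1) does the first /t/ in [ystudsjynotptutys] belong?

Nuclei (vowels): y, u, y, o, u, y → 6 syllables.
V1 /y/ – V2 /u/: /st/ — entire cluster is a permitted onset → onset /st/, coda ∅.
V2 /u/ – V3 /y/: /dsj/ — longest licit onset from the right is /sj/, leaving /d/ as coda.
V3 /y/ – V4 /o/: /n/ → onset of the next syllable (single consonants are always licit onsets).
V4 /o/ – V5 /u/: /tpt/ splits as /tp/ + /t/ (/t/ is the longest suffix that is a licit onset).
V5 /u/ – V6 /y/: /t/ → onset of the next syllable (single consonants are always licit onsets).
Result: y.stud.sjy.notp.tu.tys.
The first /t/ is in the onset of syllable 2 (/stud/).

2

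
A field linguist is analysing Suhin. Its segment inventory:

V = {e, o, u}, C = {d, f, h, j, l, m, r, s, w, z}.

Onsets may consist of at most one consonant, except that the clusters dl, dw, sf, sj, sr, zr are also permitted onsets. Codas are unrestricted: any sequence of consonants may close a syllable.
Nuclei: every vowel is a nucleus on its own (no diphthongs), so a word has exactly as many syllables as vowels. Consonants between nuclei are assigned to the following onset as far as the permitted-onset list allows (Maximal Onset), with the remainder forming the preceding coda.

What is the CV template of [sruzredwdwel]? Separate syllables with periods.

The vowels are u, e, e — 3 nuclei, so 3 syllables.
/u…e/ gap (V1→V2): /zr/ — entire cluster is a permitted onset → onset /zr/, coda ∅.
/e…e/ gap (V2→V3): /dwdw/ splits as /dw/ + /dw/ (/dw/ is the longest suffix that is a licit onset).
Result: sru.zredw.dwel.
Mapping each syllable to C/V: /sru/ → CCV, /zredw/ → CCVCC, /dwel/ → CCVC.

CCV.CCVCC.CCVC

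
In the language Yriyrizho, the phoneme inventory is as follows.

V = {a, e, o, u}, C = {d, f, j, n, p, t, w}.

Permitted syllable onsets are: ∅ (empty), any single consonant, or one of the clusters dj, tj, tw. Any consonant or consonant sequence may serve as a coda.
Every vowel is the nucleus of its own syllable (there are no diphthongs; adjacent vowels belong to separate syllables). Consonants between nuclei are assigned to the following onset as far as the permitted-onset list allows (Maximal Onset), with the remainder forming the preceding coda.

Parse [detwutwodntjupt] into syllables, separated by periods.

Nuclei (vowels): e, u, o, u → 4 syllables.
/e…u/ gap (V1→V2): /tw/ — entire cluster is a permitted onset → onset /tw/, coda ∅.
/u…o/ gap (V2→V3): /tw/ — entire cluster is a permitted onset → onset /tw/, coda ∅.
/o…u/ gap (V3→V4): /dntj/ — longest licit onset from the right is /tj/, leaving /dn/ as coda.

de.twu.twodn.tjupt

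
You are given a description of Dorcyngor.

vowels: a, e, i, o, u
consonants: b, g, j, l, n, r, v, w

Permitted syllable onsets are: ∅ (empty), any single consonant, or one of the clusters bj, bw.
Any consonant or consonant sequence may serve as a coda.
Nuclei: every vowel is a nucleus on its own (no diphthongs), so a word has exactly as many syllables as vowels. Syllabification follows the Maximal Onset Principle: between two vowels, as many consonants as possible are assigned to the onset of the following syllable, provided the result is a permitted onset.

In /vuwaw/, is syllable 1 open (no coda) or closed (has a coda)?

The vowels are u, a — 2 nuclei, so 2 syllables.
σ1/σ2 boundary: /w/ → onset of the next syllable (single consonants are always licit onsets).
So the parse is vu.waw.
Syllable 1 is /vu/; it ends in its nucleus with no coda, so it is open.

open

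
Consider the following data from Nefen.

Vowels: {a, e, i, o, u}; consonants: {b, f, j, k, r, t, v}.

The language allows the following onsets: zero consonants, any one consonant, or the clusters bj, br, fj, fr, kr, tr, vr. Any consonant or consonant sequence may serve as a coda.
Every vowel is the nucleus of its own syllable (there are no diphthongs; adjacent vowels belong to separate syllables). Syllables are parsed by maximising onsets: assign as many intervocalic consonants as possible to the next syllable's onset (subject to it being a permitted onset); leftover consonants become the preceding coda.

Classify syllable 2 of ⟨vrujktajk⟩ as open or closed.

closed

The vowels are u, a — 2 nuclei, so 2 syllables.
V1 /u/ – V2 /a/: /jkt/ splits as /jk/ + /t/ (/t/ is the longest suffix that is a licit onset).
Result: vrujk.tajk.
Syllable 2 is /tajk/ with coda /jk/, so it is closed.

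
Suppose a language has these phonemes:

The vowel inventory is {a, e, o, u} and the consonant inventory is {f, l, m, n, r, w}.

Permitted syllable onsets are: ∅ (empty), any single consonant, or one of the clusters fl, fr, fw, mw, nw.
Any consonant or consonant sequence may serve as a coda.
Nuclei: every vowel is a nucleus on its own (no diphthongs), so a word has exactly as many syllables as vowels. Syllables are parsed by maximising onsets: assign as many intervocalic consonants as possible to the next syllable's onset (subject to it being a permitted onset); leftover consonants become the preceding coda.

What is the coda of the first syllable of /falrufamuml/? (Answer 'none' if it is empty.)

l

Vowels present: a, u, a, u; each is a nucleus, giving 4 syllables.
/a…u/ gap (V1→V2): cluster /lr/ — the longest permitted-onset suffix is /r/; onset = /r/, preceding coda = /l/.
/u…a/ gap (V2→V3): /f/ → onset of the next syllable (single consonants are always licit onsets).
/a…u/ gap (V3→V4): /m/ is a single consonant, so it becomes the next onset.
Result: fal.ru.fa.muml.
Syllable 1 is /fal/: onset /f/, nucleus /a/, coda /l/.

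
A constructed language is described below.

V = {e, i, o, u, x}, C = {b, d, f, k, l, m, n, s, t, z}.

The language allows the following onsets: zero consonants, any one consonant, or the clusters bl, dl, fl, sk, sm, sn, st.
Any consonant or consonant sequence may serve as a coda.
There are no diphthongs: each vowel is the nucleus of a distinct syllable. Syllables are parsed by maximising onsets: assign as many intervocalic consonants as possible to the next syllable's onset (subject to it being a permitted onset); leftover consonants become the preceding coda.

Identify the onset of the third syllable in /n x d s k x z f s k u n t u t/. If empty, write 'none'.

sk

Vowels present: x, x, u, u; each is a nucleus, giving 4 syllables.
V1 /x/ – V2 /x/: /dsk/ — longest licit onset from the right is /sk/, leaving /d/ as coda.
V2 /x/ – V3 /u/: /zfsk/ — longest licit onset from the right is /sk/, leaving /zf/ as coda.
V3 /u/ – V4 /u/: cluster /nt/ — the longest permitted-onset suffix is /t/; onset = /t/, preceding coda = /n/.
Result: nxd.skxzf.skun.tut.
Syllable 3 is /skun/: onset /sk/, nucleus /u/, coda /n/.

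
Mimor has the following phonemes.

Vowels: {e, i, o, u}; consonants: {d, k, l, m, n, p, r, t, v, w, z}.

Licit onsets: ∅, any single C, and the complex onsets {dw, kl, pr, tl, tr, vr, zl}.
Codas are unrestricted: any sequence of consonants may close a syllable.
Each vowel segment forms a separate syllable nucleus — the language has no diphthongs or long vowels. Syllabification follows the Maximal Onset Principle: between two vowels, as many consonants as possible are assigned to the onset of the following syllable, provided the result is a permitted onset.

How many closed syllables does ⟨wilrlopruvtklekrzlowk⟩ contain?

Nuclei (vowels): i, o, u, e, o → 5 syllables.
σ1/σ2 boundary: /lrl/ splits as /lr/ + /l/ (/l/ is the longest suffix that is a licit onset).
σ2/σ3 boundary: cluster /pr/ — /pr/ is itself a permitted onset, so the whole cluster goes right; preceding coda = ∅.
σ3/σ4 boundary: /vtkl/; trying suffixes from longest down, /kl/ is the first permitted one, so coda /vt/ | onset /kl/.
σ4/σ5 boundary: /krzl/; trying suffixes from longest down, /zl/ is the first permitted one, so coda /kr/ | onset /zl/.
So the parse is wilr.lo.pruvt.klekr.zlowk.
Classifying each syllable: /wilr/ (closed), /lo/ (open), /pruvt/ (closed), /klekr/ (closed), /zlowk/ (closed).
Closed syllables: 4.

4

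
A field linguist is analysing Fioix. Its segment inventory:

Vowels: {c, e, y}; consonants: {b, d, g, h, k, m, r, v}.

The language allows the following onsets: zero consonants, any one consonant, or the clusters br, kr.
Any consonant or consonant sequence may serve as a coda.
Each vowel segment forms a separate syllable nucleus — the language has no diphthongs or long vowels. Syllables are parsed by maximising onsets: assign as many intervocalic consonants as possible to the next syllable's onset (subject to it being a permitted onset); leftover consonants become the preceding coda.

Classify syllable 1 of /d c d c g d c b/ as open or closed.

Nuclei (vowels): c, c, c → 3 syllables.
/c…c/ gap (V1→V2): just /d/ — single C goes to the following onset.
/c…c/ gap (V2→V3): /gd/ splits as /g/ + /d/ (/d/ is the longest suffix that is a licit onset).
Putting it together: dc.dcg.dcb.
Syllable 1 is /dc/; it ends in its nucleus with no coda, so it is open.

open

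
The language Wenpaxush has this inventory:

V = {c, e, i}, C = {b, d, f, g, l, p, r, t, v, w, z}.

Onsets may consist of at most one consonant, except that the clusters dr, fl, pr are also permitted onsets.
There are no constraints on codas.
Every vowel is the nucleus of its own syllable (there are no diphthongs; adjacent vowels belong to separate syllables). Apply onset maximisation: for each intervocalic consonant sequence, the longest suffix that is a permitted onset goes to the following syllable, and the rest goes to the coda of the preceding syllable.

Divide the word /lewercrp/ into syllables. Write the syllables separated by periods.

Vowels present: e, e, c; each is a nucleus, giving 3 syllables.
/e…e/ gap (V1→V2): just /w/ — single C goes to the following onset.
/e…c/ gap (V2→V3): /r/ → onset of the next syllable (single consonants are always licit onsets).

le.we.rcrp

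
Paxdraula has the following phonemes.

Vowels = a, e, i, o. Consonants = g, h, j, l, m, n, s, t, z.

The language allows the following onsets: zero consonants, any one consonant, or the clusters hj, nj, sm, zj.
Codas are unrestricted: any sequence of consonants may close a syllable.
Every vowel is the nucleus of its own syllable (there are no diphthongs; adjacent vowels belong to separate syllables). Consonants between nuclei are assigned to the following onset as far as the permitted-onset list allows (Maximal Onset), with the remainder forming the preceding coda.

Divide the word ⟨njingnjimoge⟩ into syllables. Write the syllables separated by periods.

Nuclei (vowels): i, i, o, e → 4 syllables.
V1 /i/ – V2 /i/: /ngnj/; trying suffixes from longest down, /nj/ is the first permitted one, so coda /ng/ | onset /nj/.
V2 /i/ – V3 /o/: just /m/ — single C goes to the following onset.
V3 /o/ – V4 /e/: /g/ → onset of the next syllable (single consonants are always licit onsets).

njing.nji.mo.ge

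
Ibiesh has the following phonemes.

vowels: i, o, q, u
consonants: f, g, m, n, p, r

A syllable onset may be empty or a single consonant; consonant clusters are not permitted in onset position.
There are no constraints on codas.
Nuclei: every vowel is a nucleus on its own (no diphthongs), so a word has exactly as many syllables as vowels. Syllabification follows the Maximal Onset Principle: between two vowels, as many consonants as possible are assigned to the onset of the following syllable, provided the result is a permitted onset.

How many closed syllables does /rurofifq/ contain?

0

Nuclei (vowels): u, o, i, q → 4 syllables.
/u…o/ gap (V1→V2): /r/ is a single consonant, so it becomes the next onset.
/o…i/ gap (V2→V3): /f/ is a single consonant, so it becomes the next onset.
/i…q/ gap (V3→V4): /f/ is a single consonant, so it becomes the next onset.
Syllabification: ru.ro.fi.fq.
Classifying each syllable: /ru/ (open), /ro/ (open), /fi/ (open), /fq/ (open).
Closed syllables: 0.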